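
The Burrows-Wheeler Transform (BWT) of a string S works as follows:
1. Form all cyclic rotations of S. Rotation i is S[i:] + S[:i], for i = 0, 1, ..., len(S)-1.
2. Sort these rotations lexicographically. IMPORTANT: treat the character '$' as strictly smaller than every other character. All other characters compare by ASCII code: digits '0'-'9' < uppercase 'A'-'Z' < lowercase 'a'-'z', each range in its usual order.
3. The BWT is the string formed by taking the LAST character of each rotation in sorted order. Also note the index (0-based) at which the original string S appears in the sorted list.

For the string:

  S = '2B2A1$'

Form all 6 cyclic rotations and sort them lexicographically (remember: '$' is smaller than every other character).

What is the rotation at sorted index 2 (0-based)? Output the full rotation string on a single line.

All 6 rotations (rotation i = S[i:]+S[:i]):
  rot[0] = 2B2A1$
  rot[1] = B2A1$2
  rot[2] = 2A1$2B
  rot[3] = A1$2B2
  rot[4] = 1$2B2A
  rot[5] = $2B2A1
Sorted (with $ < everything):
  sorted[0] = $2B2A1
  sorted[1] = 1$2B2A
  sorted[2] = 2A1$2B
  sorted[3] = 2B2A1$
  sorted[4] = A1$2B2
  sorted[5] = B2A1$2
sorted[2] = 2A1$2B

Answer: 2A1$2B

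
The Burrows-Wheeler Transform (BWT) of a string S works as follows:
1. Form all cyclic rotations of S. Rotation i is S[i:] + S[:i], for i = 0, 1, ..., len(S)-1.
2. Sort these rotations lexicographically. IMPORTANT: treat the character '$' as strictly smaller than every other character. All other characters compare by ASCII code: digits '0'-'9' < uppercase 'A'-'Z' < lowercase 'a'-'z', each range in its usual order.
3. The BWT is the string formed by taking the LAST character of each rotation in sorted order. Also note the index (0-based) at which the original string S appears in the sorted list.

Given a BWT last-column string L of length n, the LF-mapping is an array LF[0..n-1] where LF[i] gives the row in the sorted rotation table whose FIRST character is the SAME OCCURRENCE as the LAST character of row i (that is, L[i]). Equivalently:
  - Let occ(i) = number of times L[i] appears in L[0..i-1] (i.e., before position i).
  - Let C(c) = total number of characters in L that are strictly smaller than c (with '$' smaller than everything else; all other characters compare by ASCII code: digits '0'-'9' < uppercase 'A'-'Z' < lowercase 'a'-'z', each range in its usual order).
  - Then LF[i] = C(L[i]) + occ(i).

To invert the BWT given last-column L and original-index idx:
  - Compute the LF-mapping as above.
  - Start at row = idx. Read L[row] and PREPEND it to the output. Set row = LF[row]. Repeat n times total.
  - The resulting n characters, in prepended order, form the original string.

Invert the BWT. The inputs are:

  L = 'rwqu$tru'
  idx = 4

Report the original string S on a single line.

Answer: turuwqr$

Derivation:
LF mapping: 2 7 1 5 0 4 3 6
Walk LF starting at row 4, prepending L[row]:
  step 1: row=4, L[4]='$', prepend. Next row=LF[4]=0
  step 2: row=0, L[0]='r', prepend. Next row=LF[0]=2
  step 3: row=2, L[2]='q', prepend. Next row=LF[2]=1
  step 4: row=1, L[1]='w', prepend. Next row=LF[1]=7
  step 5: row=7, L[7]='u', prepend. Next row=LF[7]=6
  step 6: row=6, L[6]='r', prepend. Next row=LF[6]=3
  step 7: row=3, L[3]='u', prepend. Next row=LF[3]=5
  step 8: row=5, L[5]='t', prepend. Next row=LF[5]=4
Reversed output: turuwqr$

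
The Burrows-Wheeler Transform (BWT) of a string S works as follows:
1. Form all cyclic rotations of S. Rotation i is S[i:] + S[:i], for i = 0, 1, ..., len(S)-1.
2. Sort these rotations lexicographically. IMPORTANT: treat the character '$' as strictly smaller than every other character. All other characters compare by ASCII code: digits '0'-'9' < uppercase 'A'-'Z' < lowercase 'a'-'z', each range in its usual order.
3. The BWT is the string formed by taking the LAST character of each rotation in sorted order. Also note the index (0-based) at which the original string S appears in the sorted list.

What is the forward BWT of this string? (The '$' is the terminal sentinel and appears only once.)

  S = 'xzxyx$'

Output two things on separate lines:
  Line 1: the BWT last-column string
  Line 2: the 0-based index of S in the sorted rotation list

Answer: xyz$xx
3

Derivation:
All 6 rotations (rotation i = S[i:]+S[:i]):
  rot[0] = xzxyx$
  rot[1] = zxyx$x
  rot[2] = xyx$xz
  rot[3] = yx$xzx
  rot[4] = x$xzxy
  rot[5] = $xzxyx
Sorted (with $ < everything):
  sorted[0] = $xzxyx  (last char: 'x')
  sorted[1] = x$xzxy  (last char: 'y')
  sorted[2] = xyx$xz  (last char: 'z')
  sorted[3] = xzxyx$  (last char: '$')
  sorted[4] = yx$xzx  (last char: 'x')
  sorted[5] = zxyx$x  (last char: 'x')
Last column: xyz$xx
Original string S is at sorted index 3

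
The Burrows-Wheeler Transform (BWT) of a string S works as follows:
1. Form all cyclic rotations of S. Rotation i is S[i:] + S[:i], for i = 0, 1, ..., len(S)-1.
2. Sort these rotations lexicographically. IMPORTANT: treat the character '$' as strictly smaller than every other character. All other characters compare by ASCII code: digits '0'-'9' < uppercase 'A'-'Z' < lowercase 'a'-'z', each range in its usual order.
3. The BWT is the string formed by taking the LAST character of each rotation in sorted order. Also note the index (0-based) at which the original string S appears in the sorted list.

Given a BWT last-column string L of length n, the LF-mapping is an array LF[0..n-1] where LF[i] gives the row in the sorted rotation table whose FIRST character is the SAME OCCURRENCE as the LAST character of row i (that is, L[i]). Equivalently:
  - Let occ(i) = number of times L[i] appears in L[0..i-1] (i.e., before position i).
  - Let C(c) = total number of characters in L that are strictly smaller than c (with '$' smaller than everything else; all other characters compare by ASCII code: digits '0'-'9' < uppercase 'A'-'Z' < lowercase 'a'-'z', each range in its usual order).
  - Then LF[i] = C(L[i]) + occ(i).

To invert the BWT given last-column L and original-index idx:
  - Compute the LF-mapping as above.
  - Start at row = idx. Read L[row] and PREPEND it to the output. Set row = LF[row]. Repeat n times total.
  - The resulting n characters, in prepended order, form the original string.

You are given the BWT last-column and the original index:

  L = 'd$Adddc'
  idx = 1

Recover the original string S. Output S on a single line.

Answer: Acdddd$

Derivation:
LF mapping: 3 0 1 4 5 6 2
Walk LF starting at row 1, prepending L[row]:
  step 1: row=1, L[1]='$', prepend. Next row=LF[1]=0
  step 2: row=0, L[0]='d', prepend. Next row=LF[0]=3
  step 3: row=3, L[3]='d', prepend. Next row=LF[3]=4
  step 4: row=4, L[4]='d', prepend. Next row=LF[4]=5
  step 5: row=5, L[5]='d', prepend. Next row=LF[5]=6
  step 6: row=6, L[6]='c', prepend. Next row=LF[6]=2
  step 7: row=2, L[2]='A', prepend. Next row=LF[2]=1
Reversed output: Acdddd$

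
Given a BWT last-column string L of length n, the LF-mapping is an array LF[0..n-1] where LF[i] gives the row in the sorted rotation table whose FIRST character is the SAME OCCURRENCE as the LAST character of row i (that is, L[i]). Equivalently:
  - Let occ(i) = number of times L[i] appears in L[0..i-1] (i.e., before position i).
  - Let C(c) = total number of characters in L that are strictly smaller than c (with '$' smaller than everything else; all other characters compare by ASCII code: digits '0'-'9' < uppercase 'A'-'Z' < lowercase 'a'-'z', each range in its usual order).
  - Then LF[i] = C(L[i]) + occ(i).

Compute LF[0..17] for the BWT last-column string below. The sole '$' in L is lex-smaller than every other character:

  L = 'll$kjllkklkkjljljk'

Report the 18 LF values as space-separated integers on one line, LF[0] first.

Char counts: '$':1, 'j':4, 'k':6, 'l':7
C (first-col start): C('$')=0, C('j')=1, C('k')=5, C('l')=11
L[0]='l': occ=0, LF[0]=C('l')+0=11+0=11
L[1]='l': occ=1, LF[1]=C('l')+1=11+1=12
L[2]='$': occ=0, LF[2]=C('$')+0=0+0=0
L[3]='k': occ=0, LF[3]=C('k')+0=5+0=5
L[4]='j': occ=0, LF[4]=C('j')+0=1+0=1
L[5]='l': occ=2, LF[5]=C('l')+2=11+2=13
L[6]='l': occ=3, LF[6]=C('l')+3=11+3=14
L[7]='k': occ=1, LF[7]=C('k')+1=5+1=6
L[8]='k': occ=2, LF[8]=C('k')+2=5+2=7
L[9]='l': occ=4, LF[9]=C('l')+4=11+4=15
L[10]='k': occ=3, LF[10]=C('k')+3=5+3=8
L[11]='k': occ=4, LF[11]=C('k')+4=5+4=9
L[12]='j': occ=1, LF[12]=C('j')+1=1+1=2
L[13]='l': occ=5, LF[13]=C('l')+5=11+5=16
L[14]='j': occ=2, LF[14]=C('j')+2=1+2=3
L[15]='l': occ=6, LF[15]=C('l')+6=11+6=17
L[16]='j': occ=3, LF[16]=C('j')+3=1+3=4
L[17]='k': occ=5, LF[17]=C('k')+5=5+5=10

Answer: 11 12 0 5 1 13 14 6 7 15 8 9 2 16 3 17 4 10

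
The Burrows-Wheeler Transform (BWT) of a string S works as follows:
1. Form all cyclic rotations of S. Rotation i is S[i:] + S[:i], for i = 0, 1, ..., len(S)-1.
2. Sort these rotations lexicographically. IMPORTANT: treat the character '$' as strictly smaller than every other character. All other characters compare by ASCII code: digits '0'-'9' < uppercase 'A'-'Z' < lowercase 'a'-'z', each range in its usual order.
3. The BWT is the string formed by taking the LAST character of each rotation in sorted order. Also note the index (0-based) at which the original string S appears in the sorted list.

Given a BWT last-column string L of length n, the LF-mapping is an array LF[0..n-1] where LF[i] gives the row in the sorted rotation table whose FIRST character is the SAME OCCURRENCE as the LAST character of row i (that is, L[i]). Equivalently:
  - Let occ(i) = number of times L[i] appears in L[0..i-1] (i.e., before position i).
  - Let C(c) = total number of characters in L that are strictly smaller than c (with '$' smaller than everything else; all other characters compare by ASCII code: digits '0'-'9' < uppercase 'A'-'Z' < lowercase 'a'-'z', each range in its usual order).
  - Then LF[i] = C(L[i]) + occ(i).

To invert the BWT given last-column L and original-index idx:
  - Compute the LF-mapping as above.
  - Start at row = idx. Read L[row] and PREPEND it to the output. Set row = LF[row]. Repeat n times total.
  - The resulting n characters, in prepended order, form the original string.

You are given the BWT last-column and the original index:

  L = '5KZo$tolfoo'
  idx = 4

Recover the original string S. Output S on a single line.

LF mapping: 1 2 3 6 0 10 7 5 4 8 9
Walk LF starting at row 4, prepending L[row]:
  step 1: row=4, L[4]='$', prepend. Next row=LF[4]=0
  step 2: row=0, L[0]='5', prepend. Next row=LF[0]=1
  step 3: row=1, L[1]='K', prepend. Next row=LF[1]=2
  step 4: row=2, L[2]='Z', prepend. Next row=LF[2]=3
  step 5: row=3, L[3]='o', prepend. Next row=LF[3]=6
  step 6: row=6, L[6]='o', prepend. Next row=LF[6]=7
  step 7: row=7, L[7]='l', prepend. Next row=LF[7]=5
  step 8: row=5, L[5]='t', prepend. Next row=LF[5]=10
  step 9: row=10, L[10]='o', prepend. Next row=LF[10]=9
  step 10: row=9, L[9]='o', prepend. Next row=LF[9]=8
  step 11: row=8, L[8]='f', prepend. Next row=LF[8]=4
Reversed output: footlooZK5$

Answer: footlooZK5$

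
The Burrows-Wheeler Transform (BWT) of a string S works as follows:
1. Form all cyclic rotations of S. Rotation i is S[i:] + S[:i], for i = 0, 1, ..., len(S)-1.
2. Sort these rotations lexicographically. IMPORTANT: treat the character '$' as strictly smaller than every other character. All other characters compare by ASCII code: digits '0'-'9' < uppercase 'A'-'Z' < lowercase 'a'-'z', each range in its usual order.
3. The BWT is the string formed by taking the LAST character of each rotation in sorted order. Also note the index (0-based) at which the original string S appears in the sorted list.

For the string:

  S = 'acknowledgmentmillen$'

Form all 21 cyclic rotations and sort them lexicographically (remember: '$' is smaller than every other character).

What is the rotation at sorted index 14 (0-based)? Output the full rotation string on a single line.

Answer: millen$acknowledgment

Derivation:
All 21 rotations (rotation i = S[i:]+S[:i]):
  rot[0] = acknowledgmentmillen$
  rot[1] = cknowledgmentmillen$a
  rot[2] = knowledgmentmillen$ac
  rot[3] = nowledgmentmillen$ack
  rot[4] = owledgmentmillen$ackn
  rot[5] = wledgmentmillen$ackno
  rot[6] = ledgmentmillen$acknow
  rot[7] = edgmentmillen$acknowl
  rot[8] = dgmentmillen$acknowle
  rot[9] = gmentmillen$acknowled
  rot[10] = mentmillen$acknowledg
  rot[11] = entmillen$acknowledgm
  rot[12] = ntmillen$acknowledgme
  rot[13] = tmillen$acknowledgmen
  rot[14] = millen$acknowledgment
  rot[15] = illen$acknowledgmentm
  rot[16] = llen$acknowledgmentmi
  rot[17] = len$acknowledgmentmil
  rot[18] = en$acknowledgmentmill
  rot[19] = n$acknowledgmentmille
  rot[20] = $acknowledgmentmillen
Sorted (with $ < everything):
  sorted[0] = $acknowledgmentmillen
  sorted[1] = acknowledgmentmillen$
  sorted[2] = cknowledgmentmillen$a
  sorted[3] = dgmentmillen$acknowle
  sorted[4] = edgmentmillen$acknowl
  sorted[5] = en$acknowledgmentmill
  sorted[6] = entmillen$acknowledgm
  sorted[7] = gmentmillen$acknowled
  sorted[8] = illen$acknowledgmentm
  sorted[9] = knowledgmentmillen$ac
  sorted[10] = ledgmentmillen$acknow
  sorted[11] = len$acknowledgmentmil
  sorted[12] = llen$acknowledgmentmi
  sorted[13] = mentmillen$acknowledg
  sorted[14] = millen$acknowledgment
  sorted[15] = n$acknowledgmentmille
  sorted[16] = nowledgmentmillen$ack
  sorted[17] = ntmillen$acknowledgme
  sorted[18] = owledgmentmillen$ackn
  sorted[19] = tmillen$acknowledgmen
  sorted[20] = wledgmentmillen$ackno
sorted[14] = millen$acknowledgment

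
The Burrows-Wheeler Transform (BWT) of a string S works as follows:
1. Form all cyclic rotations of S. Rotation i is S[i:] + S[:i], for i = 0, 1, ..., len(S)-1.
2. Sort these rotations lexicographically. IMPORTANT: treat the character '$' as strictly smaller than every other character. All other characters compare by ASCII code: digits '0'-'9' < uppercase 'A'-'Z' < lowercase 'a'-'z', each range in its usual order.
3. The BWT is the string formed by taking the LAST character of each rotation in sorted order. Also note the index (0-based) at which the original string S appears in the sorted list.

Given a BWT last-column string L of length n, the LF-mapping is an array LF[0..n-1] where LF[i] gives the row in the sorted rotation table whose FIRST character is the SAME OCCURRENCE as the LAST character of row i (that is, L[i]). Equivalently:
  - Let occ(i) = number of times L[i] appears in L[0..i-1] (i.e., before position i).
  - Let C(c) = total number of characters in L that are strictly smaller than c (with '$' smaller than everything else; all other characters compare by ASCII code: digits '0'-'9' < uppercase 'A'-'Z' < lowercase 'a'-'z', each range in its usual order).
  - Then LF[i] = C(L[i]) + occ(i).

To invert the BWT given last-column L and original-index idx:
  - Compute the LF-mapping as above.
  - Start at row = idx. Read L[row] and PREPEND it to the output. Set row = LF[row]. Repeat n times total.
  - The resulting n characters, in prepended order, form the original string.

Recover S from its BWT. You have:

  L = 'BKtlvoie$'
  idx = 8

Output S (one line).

Answer: violetKB$

Derivation:
LF mapping: 1 2 7 5 8 6 4 3 0
Walk LF starting at row 8, prepending L[row]:
  step 1: row=8, L[8]='$', prepend. Next row=LF[8]=0
  step 2: row=0, L[0]='B', prepend. Next row=LF[0]=1
  step 3: row=1, L[1]='K', prepend. Next row=LF[1]=2
  step 4: row=2, L[2]='t', prepend. Next row=LF[2]=7
  step 5: row=7, L[7]='e', prepend. Next row=LF[7]=3
  step 6: row=3, L[3]='l', prepend. Next row=LF[3]=5
  step 7: row=5, L[5]='o', prepend. Next row=LF[5]=6
  step 8: row=6, L[6]='i', prepend. Next row=LF[6]=4
  step 9: row=4, L[4]='v', prepend. Next row=LF[4]=8
Reversed output: violetKB$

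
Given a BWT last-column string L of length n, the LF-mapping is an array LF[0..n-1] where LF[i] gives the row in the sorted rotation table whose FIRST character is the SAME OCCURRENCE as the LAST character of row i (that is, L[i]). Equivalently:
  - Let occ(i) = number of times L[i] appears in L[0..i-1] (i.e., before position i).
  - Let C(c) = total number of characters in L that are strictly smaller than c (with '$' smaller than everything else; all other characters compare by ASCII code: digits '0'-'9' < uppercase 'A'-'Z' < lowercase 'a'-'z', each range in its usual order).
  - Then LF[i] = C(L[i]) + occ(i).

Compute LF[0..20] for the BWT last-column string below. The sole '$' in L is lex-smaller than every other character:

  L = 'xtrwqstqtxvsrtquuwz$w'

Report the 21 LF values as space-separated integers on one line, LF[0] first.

Char counts: '$':1, 'q':3, 'r':2, 's':2, 't':4, 'u':2, 'v':1, 'w':3, 'x':2, 'z':1
C (first-col start): C('$')=0, C('q')=1, C('r')=4, C('s')=6, C('t')=8, C('u')=12, C('v')=14, C('w')=15, C('x')=18, C('z')=20
L[0]='x': occ=0, LF[0]=C('x')+0=18+0=18
L[1]='t': occ=0, LF[1]=C('t')+0=8+0=8
L[2]='r': occ=0, LF[2]=C('r')+0=4+0=4
L[3]='w': occ=0, LF[3]=C('w')+0=15+0=15
L[4]='q': occ=0, LF[4]=C('q')+0=1+0=1
L[5]='s': occ=0, LF[5]=C('s')+0=6+0=6
L[6]='t': occ=1, LF[6]=C('t')+1=8+1=9
L[7]='q': occ=1, LF[7]=C('q')+1=1+1=2
L[8]='t': occ=2, LF[8]=C('t')+2=8+2=10
L[9]='x': occ=1, LF[9]=C('x')+1=18+1=19
L[10]='v': occ=0, LF[10]=C('v')+0=14+0=14
L[11]='s': occ=1, LF[11]=C('s')+1=6+1=7
L[12]='r': occ=1, LF[12]=C('r')+1=4+1=5
L[13]='t': occ=3, LF[13]=C('t')+3=8+3=11
L[14]='q': occ=2, LF[14]=C('q')+2=1+2=3
L[15]='u': occ=0, LF[15]=C('u')+0=12+0=12
L[16]='u': occ=1, LF[16]=C('u')+1=12+1=13
L[17]='w': occ=1, LF[17]=C('w')+1=15+1=16
L[18]='z': occ=0, LF[18]=C('z')+0=20+0=20
L[19]='$': occ=0, LF[19]=C('$')+0=0+0=0
L[20]='w': occ=2, LF[20]=C('w')+2=15+2=17

Answer: 18 8 4 15 1 6 9 2 10 19 14 7 5 11 3 12 13 16 20 0 17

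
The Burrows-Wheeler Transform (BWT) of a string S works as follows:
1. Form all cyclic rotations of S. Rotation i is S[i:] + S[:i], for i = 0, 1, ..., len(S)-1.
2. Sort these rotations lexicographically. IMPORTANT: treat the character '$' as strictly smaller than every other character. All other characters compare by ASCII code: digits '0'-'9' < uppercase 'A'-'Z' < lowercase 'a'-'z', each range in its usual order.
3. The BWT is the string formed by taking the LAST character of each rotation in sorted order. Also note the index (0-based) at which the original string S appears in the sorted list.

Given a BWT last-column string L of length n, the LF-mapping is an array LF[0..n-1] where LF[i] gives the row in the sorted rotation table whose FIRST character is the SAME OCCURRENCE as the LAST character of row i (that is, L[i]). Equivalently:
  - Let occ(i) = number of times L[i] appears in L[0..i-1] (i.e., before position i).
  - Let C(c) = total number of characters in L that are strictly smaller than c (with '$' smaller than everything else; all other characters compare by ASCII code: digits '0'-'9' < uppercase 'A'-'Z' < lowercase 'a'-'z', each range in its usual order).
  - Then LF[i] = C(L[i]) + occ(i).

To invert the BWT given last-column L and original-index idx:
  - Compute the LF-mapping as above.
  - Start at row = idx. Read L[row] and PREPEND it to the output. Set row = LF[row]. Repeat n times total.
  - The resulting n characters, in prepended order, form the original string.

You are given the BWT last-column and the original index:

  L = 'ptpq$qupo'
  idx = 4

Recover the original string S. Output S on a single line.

LF mapping: 2 7 3 5 0 6 8 4 1
Walk LF starting at row 4, prepending L[row]:
  step 1: row=4, L[4]='$', prepend. Next row=LF[4]=0
  step 2: row=0, L[0]='p', prepend. Next row=LF[0]=2
  step 3: row=2, L[2]='p', prepend. Next row=LF[2]=3
  step 4: row=3, L[3]='q', prepend. Next row=LF[3]=5
  step 5: row=5, L[5]='q', prepend. Next row=LF[5]=6
  step 6: row=6, L[6]='u', prepend. Next row=LF[6]=8
  step 7: row=8, L[8]='o', prepend. Next row=LF[8]=1
  step 8: row=1, L[1]='t', prepend. Next row=LF[1]=7
  step 9: row=7, L[7]='p', prepend. Next row=LF[7]=4
Reversed output: ptouqqpp$

Answer: ptouqqpp$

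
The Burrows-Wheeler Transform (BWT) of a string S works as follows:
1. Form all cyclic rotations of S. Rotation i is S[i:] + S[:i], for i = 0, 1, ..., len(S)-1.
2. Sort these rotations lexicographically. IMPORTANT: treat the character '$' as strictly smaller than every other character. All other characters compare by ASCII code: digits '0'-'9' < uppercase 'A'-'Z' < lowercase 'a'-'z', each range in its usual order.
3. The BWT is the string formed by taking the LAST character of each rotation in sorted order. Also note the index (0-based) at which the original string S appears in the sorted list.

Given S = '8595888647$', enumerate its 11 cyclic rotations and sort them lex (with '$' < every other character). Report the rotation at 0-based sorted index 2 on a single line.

Answer: 5888647$859

Derivation:
All 11 rotations (rotation i = S[i:]+S[:i]):
  rot[0] = 8595888647$
  rot[1] = 595888647$8
  rot[2] = 95888647$85
  rot[3] = 5888647$859
  rot[4] = 888647$8595
  rot[5] = 88647$85958
  rot[6] = 8647$859588
  rot[7] = 647$8595888
  rot[8] = 47$85958886
  rot[9] = 7$859588864
  rot[10] = $8595888647
Sorted (with $ < everything):
  sorted[0] = $8595888647
  sorted[1] = 47$85958886
  sorted[2] = 5888647$859
  sorted[3] = 595888647$8
  sorted[4] = 647$8595888
  sorted[5] = 7$859588864
  sorted[6] = 8595888647$
  sorted[7] = 8647$859588
  sorted[8] = 88647$85958
  sorted[9] = 888647$8595
  sorted[10] = 95888647$85
sorted[2] = 5888647$859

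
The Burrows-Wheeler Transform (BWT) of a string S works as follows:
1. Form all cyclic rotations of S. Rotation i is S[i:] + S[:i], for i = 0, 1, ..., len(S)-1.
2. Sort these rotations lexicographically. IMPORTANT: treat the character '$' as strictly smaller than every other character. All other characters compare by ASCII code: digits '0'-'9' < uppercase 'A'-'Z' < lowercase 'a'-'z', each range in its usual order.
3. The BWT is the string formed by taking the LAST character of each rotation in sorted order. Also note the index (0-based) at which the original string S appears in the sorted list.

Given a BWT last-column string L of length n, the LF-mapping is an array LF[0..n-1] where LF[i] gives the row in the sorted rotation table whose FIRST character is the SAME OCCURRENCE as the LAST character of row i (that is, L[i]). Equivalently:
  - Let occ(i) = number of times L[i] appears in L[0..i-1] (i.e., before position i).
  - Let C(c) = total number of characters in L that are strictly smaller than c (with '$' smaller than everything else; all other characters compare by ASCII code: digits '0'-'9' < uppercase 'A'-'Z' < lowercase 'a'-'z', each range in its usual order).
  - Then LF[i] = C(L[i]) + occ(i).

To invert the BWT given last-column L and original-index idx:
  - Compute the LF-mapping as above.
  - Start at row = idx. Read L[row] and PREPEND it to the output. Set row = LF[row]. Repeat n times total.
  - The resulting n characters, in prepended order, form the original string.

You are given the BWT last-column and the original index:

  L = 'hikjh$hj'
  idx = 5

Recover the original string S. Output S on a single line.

Answer: jhjkhih$

Derivation:
LF mapping: 1 4 7 5 2 0 3 6
Walk LF starting at row 5, prepending L[row]:
  step 1: row=5, L[5]='$', prepend. Next row=LF[5]=0
  step 2: row=0, L[0]='h', prepend. Next row=LF[0]=1
  step 3: row=1, L[1]='i', prepend. Next row=LF[1]=4
  step 4: row=4, L[4]='h', prepend. Next row=LF[4]=2
  step 5: row=2, L[2]='k', prepend. Next row=LF[2]=7
  step 6: row=7, L[7]='j', prepend. Next row=LF[7]=6
  step 7: row=6, L[6]='h', prepend. Next row=LF[6]=3
  step 8: row=3, L[3]='j', prepend. Next row=LF[3]=5
Reversed output: jhjkhih$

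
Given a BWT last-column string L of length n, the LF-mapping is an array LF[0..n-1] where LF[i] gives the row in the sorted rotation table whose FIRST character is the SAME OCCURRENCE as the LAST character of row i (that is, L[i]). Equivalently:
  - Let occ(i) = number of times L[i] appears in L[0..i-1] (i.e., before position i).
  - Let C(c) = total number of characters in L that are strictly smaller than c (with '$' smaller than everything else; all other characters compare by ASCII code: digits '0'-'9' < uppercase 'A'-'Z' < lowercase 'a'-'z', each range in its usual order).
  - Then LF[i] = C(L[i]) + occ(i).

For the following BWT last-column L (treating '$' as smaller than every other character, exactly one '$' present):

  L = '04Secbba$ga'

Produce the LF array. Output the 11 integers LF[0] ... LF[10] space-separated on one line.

Char counts: '$':1, '0':1, '4':1, 'S':1, 'a':2, 'b':2, 'c':1, 'e':1, 'g':1
C (first-col start): C('$')=0, C('0')=1, C('4')=2, C('S')=3, C('a')=4, C('b')=6, C('c')=8, C('e')=9, C('g')=10
L[0]='0': occ=0, LF[0]=C('0')+0=1+0=1
L[1]='4': occ=0, LF[1]=C('4')+0=2+0=2
L[2]='S': occ=0, LF[2]=C('S')+0=3+0=3
L[3]='e': occ=0, LF[3]=C('e')+0=9+0=9
L[4]='c': occ=0, LF[4]=C('c')+0=8+0=8
L[5]='b': occ=0, LF[5]=C('b')+0=6+0=6
L[6]='b': occ=1, LF[6]=C('b')+1=6+1=7
L[7]='a': occ=0, LF[7]=C('a')+0=4+0=4
L[8]='$': occ=0, LF[8]=C('$')+0=0+0=0
L[9]='g': occ=0, LF[9]=C('g')+0=10+0=10
L[10]='a': occ=1, LF[10]=C('a')+1=4+1=5

Answer: 1 2 3 9 8 6 7 4 0 10 5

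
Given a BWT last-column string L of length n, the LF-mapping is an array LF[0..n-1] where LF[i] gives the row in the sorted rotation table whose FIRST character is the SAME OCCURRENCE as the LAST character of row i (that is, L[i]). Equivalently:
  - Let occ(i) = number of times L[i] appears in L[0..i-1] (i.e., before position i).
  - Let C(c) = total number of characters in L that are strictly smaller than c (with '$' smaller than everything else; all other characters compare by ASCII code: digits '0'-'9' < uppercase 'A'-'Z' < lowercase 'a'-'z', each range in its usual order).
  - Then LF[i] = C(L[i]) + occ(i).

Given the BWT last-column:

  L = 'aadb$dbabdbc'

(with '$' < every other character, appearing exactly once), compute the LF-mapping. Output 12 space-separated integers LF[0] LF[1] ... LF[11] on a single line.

Char counts: '$':1, 'a':3, 'b':4, 'c':1, 'd':3
C (first-col start): C('$')=0, C('a')=1, C('b')=4, C('c')=8, C('d')=9
L[0]='a': occ=0, LF[0]=C('a')+0=1+0=1
L[1]='a': occ=1, LF[1]=C('a')+1=1+1=2
L[2]='d': occ=0, LF[2]=C('d')+0=9+0=9
L[3]='b': occ=0, LF[3]=C('b')+0=4+0=4
L[4]='$': occ=0, LF[4]=C('$')+0=0+0=0
L[5]='d': occ=1, LF[5]=C('d')+1=9+1=10
L[6]='b': occ=1, LF[6]=C('b')+1=4+1=5
L[7]='a': occ=2, LF[7]=C('a')+2=1+2=3
L[8]='b': occ=2, LF[8]=C('b')+2=4+2=6
L[9]='d': occ=2, LF[9]=C('d')+2=9+2=11
L[10]='b': occ=3, LF[10]=C('b')+3=4+3=7
L[11]='c': occ=0, LF[11]=C('c')+0=8+0=8

Answer: 1 2 9 4 0 10 5 3 6 11 7 8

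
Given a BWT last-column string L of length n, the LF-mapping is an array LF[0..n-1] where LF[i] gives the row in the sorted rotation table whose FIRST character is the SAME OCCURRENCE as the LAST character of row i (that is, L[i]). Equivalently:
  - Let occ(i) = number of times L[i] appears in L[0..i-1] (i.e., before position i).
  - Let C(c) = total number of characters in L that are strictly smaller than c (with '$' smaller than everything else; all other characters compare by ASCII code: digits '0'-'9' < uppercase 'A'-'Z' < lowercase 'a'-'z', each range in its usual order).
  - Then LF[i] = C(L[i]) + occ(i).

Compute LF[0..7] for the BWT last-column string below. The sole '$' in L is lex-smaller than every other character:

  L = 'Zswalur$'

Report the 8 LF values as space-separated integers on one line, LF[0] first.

Answer: 1 5 7 2 3 6 4 0

Derivation:
Char counts: '$':1, 'Z':1, 'a':1, 'l':1, 'r':1, 's':1, 'u':1, 'w':1
C (first-col start): C('$')=0, C('Z')=1, C('a')=2, C('l')=3, C('r')=4, C('s')=5, C('u')=6, C('w')=7
L[0]='Z': occ=0, LF[0]=C('Z')+0=1+0=1
L[1]='s': occ=0, LF[1]=C('s')+0=5+0=5
L[2]='w': occ=0, LF[2]=C('w')+0=7+0=7
L[3]='a': occ=0, LF[3]=C('a')+0=2+0=2
L[4]='l': occ=0, LF[4]=C('l')+0=3+0=3
L[5]='u': occ=0, LF[5]=C('u')+0=6+0=6
L[6]='r': occ=0, LF[6]=C('r')+0=4+0=4
L[7]='$': occ=0, LF[7]=C('$')+0=0+0=0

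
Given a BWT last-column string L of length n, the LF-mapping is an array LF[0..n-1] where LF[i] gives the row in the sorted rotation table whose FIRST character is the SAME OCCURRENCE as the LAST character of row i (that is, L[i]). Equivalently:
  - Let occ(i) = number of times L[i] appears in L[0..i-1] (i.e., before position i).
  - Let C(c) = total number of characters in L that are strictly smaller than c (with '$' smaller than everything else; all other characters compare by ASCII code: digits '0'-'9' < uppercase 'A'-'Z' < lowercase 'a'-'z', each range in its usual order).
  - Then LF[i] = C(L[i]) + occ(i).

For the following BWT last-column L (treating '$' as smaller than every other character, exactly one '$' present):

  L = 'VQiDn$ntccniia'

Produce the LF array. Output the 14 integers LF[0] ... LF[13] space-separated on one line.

Answer: 3 2 7 1 10 0 11 13 5 6 12 8 9 4

Derivation:
Char counts: '$':1, 'D':1, 'Q':1, 'V':1, 'a':1, 'c':2, 'i':3, 'n':3, 't':1
C (first-col start): C('$')=0, C('D')=1, C('Q')=2, C('V')=3, C('a')=4, C('c')=5, C('i')=7, C('n')=10, C('t')=13
L[0]='V': occ=0, LF[0]=C('V')+0=3+0=3
L[1]='Q': occ=0, LF[1]=C('Q')+0=2+0=2
L[2]='i': occ=0, LF[2]=C('i')+0=7+0=7
L[3]='D': occ=0, LF[3]=C('D')+0=1+0=1
L[4]='n': occ=0, LF[4]=C('n')+0=10+0=10
L[5]='$': occ=0, LF[5]=C('$')+0=0+0=0
L[6]='n': occ=1, LF[6]=C('n')+1=10+1=11
L[7]='t': occ=0, LF[7]=C('t')+0=13+0=13
L[8]='c': occ=0, LF[8]=C('c')+0=5+0=5
L[9]='c': occ=1, LF[9]=C('c')+1=5+1=6
L[10]='n': occ=2, LF[10]=C('n')+2=10+2=12
L[11]='i': occ=1, LF[11]=C('i')+1=7+1=8
L[12]='i': occ=2, LF[12]=C('i')+2=7+2=9
L[13]='a': occ=0, LF[13]=C('a')+0=4+0=4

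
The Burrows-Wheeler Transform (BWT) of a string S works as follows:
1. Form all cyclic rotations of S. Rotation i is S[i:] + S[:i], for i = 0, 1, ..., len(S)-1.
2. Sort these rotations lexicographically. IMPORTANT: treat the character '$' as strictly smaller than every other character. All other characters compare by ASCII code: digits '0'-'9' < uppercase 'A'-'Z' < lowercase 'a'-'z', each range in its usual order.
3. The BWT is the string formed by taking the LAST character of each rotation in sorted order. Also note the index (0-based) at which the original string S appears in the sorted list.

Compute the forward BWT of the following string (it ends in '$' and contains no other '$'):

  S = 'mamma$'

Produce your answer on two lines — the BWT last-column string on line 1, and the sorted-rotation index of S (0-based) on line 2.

Answer: ammm$a
4

Derivation:
All 6 rotations (rotation i = S[i:]+S[:i]):
  rot[0] = mamma$
  rot[1] = amma$m
  rot[2] = mma$ma
  rot[3] = ma$mam
  rot[4] = a$mamm
  rot[5] = $mamma
Sorted (with $ < everything):
  sorted[0] = $mamma  (last char: 'a')
  sorted[1] = a$mamm  (last char: 'm')
  sorted[2] = amma$m  (last char: 'm')
  sorted[3] = ma$mam  (last char: 'm')
  sorted[4] = mamma$  (last char: '$')
  sorted[5] = mma$ma  (last char: 'a')
Last column: ammm$a
Original string S is at sorted index 4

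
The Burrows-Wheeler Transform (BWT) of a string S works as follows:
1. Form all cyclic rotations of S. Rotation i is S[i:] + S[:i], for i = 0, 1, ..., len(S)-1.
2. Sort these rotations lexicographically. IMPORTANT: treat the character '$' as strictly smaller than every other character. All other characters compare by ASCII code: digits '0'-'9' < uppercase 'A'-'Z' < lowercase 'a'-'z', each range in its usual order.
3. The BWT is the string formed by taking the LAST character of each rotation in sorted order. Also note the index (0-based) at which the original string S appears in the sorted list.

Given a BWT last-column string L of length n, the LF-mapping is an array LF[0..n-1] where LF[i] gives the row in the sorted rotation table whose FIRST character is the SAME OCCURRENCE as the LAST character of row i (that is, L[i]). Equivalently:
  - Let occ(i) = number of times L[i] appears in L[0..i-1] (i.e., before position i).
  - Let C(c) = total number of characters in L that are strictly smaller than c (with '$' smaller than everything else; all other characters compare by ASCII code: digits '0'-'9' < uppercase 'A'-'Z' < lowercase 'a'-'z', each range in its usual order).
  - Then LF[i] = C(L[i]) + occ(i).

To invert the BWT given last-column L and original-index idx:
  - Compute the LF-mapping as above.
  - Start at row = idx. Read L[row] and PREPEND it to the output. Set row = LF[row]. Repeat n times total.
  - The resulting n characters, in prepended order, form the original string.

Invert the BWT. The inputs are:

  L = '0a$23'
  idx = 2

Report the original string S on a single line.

LF mapping: 1 4 0 2 3
Walk LF starting at row 2, prepending L[row]:
  step 1: row=2, L[2]='$', prepend. Next row=LF[2]=0
  step 2: row=0, L[0]='0', prepend. Next row=LF[0]=1
  step 3: row=1, L[1]='a', prepend. Next row=LF[1]=4
  step 4: row=4, L[4]='3', prepend. Next row=LF[4]=3
  step 5: row=3, L[3]='2', prepend. Next row=LF[3]=2
Reversed output: 23a0$

Answer: 23a0$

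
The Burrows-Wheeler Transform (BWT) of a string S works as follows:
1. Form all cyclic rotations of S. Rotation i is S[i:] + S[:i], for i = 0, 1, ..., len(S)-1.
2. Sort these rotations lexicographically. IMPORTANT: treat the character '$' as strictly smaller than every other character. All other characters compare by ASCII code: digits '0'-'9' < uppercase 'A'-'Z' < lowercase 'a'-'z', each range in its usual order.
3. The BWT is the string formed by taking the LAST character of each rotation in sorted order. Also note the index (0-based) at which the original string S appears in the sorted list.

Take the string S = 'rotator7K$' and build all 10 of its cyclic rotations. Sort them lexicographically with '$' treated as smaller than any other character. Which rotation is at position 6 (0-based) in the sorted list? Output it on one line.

All 10 rotations (rotation i = S[i:]+S[:i]):
  rot[0] = rotator7K$
  rot[1] = otator7K$r
  rot[2] = tator7K$ro
  rot[3] = ator7K$rot
  rot[4] = tor7K$rota
  rot[5] = or7K$rotat
  rot[6] = r7K$rotato
  rot[7] = 7K$rotator
  rot[8] = K$rotator7
  rot[9] = $rotator7K
Sorted (with $ < everything):
  sorted[0] = $rotator7K
  sorted[1] = 7K$rotator
  sorted[2] = K$rotator7
  sorted[3] = ator7K$rot
  sorted[4] = or7K$rotat
  sorted[5] = otator7K$r
  sorted[6] = r7K$rotato
  sorted[7] = rotator7K$
  sorted[8] = tator7K$ro
  sorted[9] = tor7K$rota
sorted[6] = r7K$rotato

Answer: r7K$rotato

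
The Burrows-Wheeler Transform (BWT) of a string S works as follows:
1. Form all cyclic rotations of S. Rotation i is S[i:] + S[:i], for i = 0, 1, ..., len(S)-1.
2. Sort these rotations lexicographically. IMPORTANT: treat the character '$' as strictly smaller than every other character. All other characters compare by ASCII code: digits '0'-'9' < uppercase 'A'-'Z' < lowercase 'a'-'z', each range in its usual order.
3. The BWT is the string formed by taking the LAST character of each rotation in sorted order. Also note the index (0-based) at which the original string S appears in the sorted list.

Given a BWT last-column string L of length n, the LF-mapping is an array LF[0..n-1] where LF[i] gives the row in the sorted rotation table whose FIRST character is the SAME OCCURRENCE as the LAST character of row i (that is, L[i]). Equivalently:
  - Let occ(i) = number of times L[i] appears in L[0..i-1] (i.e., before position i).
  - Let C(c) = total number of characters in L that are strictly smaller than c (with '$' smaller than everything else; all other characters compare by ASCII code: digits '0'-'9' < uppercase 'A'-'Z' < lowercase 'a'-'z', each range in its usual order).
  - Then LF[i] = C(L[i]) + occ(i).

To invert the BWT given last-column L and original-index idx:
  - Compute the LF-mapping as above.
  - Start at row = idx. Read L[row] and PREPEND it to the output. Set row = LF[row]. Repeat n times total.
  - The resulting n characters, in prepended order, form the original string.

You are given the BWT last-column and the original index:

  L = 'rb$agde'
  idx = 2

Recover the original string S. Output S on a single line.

Answer: badger$

Derivation:
LF mapping: 6 2 0 1 5 3 4
Walk LF starting at row 2, prepending L[row]:
  step 1: row=2, L[2]='$', prepend. Next row=LF[2]=0
  step 2: row=0, L[0]='r', prepend. Next row=LF[0]=6
  step 3: row=6, L[6]='e', prepend. Next row=LF[6]=4
  step 4: row=4, L[4]='g', prepend. Next row=LF[4]=5
  step 5: row=5, L[5]='d', prepend. Next row=LF[5]=3
  step 6: row=3, L[3]='a', prepend. Next row=LF[3]=1
  step 7: row=1, L[1]='b', prepend. Next row=LF[1]=2
Reversed output: badger$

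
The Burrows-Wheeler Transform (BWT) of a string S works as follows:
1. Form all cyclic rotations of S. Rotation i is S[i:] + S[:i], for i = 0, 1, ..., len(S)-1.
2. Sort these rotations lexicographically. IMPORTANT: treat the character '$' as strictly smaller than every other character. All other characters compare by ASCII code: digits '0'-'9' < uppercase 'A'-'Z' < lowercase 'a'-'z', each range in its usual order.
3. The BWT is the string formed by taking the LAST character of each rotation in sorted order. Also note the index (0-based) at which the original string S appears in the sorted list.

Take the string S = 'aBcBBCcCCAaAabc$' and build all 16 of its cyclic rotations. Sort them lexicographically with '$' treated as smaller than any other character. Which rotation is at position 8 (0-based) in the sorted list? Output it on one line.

All 16 rotations (rotation i = S[i:]+S[:i]):
  rot[0] = aBcBBCcCCAaAabc$
  rot[1] = BcBBCcCCAaAabc$a
  rot[2] = cBBCcCCAaAabc$aB
  rot[3] = BBCcCCAaAabc$aBc
  rot[4] = BCcCCAaAabc$aBcB
  rot[5] = CcCCAaAabc$aBcBB
  rot[6] = cCCAaAabc$aBcBBC
  rot[7] = CCAaAabc$aBcBBCc
  rot[8] = CAaAabc$aBcBBCcC
  rot[9] = AaAabc$aBcBBCcCC
  rot[10] = aAabc$aBcBBCcCCA
  rot[11] = Aabc$aBcBBCcCCAa
  rot[12] = abc$aBcBBCcCCAaA
  rot[13] = bc$aBcBBCcCCAaAa
  rot[14] = c$aBcBBCcCCAaAab
  rot[15] = $aBcBBCcCCAaAabc
Sorted (with $ < everything):
  sorted[0] = $aBcBBCcCCAaAabc
  sorted[1] = AaAabc$aBcBBCcCC
  sorted[2] = Aabc$aBcBBCcCCAa
  sorted[3] = BBCcCCAaAabc$aBc
  sorted[4] = BCcCCAaAabc$aBcB
  sorted[5] = BcBBCcCCAaAabc$a
  sorted[6] = CAaAabc$aBcBBCcC
  sorted[7] = CCAaAabc$aBcBBCc
  sorted[8] = CcCCAaAabc$aBcBB
  sorted[9] = aAabc$aBcBBCcCCA
  sorted[10] = aBcBBCcCCAaAabc$
  sorted[11] = abc$aBcBBCcCCAaA
  sorted[12] = bc$aBcBBCcCCAaAa
  sorted[13] = c$aBcBBCcCCAaAab
  sorted[14] = cBBCcCCAaAabc$aB
  sorted[15] = cCCAaAabc$aBcBBC
sorted[8] = CcCCAaAabc$aBcBB

Answer: CcCCAaAabc$aBcBB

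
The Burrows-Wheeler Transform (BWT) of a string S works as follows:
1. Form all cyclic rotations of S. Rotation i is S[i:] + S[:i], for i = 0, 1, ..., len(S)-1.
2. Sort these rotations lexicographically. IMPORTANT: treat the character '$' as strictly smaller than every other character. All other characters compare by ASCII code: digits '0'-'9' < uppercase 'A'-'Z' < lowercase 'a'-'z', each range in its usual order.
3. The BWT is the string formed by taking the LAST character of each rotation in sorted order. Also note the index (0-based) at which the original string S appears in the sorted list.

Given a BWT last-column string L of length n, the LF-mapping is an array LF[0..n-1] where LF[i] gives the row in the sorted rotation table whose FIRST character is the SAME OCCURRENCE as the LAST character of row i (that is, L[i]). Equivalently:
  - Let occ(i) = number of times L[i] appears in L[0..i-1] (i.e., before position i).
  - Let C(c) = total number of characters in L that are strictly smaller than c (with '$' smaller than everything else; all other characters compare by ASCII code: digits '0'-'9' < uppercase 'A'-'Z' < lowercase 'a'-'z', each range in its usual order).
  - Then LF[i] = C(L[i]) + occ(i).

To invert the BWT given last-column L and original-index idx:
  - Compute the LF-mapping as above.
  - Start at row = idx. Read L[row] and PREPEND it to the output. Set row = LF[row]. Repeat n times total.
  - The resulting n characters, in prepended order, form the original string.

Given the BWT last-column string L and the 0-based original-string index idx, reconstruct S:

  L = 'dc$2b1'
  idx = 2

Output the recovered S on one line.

Answer: 2bc1d$

Derivation:
LF mapping: 5 4 0 2 3 1
Walk LF starting at row 2, prepending L[row]:
  step 1: row=2, L[2]='$', prepend. Next row=LF[2]=0
  step 2: row=0, L[0]='d', prepend. Next row=LF[0]=5
  step 3: row=5, L[5]='1', prepend. Next row=LF[5]=1
  step 4: row=1, L[1]='c', prepend. Next row=LF[1]=4
  step 5: row=4, L[4]='b', prepend. Next row=LF[4]=3
  step 6: row=3, L[3]='2', prepend. Next row=LF[3]=2
Reversed output: 2bc1d$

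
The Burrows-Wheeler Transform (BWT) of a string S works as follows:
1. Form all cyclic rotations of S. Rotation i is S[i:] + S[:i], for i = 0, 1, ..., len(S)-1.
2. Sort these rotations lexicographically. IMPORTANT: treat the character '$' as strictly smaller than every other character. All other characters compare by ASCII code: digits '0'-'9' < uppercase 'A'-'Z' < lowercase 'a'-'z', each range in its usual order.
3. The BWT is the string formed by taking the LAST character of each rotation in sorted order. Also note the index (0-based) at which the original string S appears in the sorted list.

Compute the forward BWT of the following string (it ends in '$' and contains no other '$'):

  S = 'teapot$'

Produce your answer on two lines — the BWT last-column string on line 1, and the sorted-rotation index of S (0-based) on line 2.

Answer: tetpao$
6

Derivation:
All 7 rotations (rotation i = S[i:]+S[:i]):
  rot[0] = teapot$
  rot[1] = eapot$t
  rot[2] = apot$te
  rot[3] = pot$tea
  rot[4] = ot$teap
  rot[5] = t$teapo
  rot[6] = $teapot
Sorted (with $ < everything):
  sorted[0] = $teapot  (last char: 't')
  sorted[1] = apot$te  (last char: 'e')
  sorted[2] = eapot$t  (last char: 't')
  sorted[3] = ot$teap  (last char: 'p')
  sorted[4] = pot$tea  (last char: 'a')
  sorted[5] = t$teapo  (last char: 'o')
  sorted[6] = teapot$  (last char: '$')
Last column: tetpao$
Original string S is at sorted index 6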